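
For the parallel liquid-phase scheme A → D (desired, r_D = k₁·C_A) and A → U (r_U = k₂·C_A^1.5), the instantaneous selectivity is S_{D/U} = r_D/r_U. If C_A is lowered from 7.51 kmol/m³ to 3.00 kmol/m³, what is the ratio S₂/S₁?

1.58

S_{D/U} = (k₁/k₂)·C_A^-0.5, so S₂/S₁ = (C_{A,2}/C_{A,1})^-0.5.
= (3.00/7.51)^(-0.5) = (0.3995)^(-0.5) = 1.58.
Selectivity toward D rises as C_A falls — low-concentration operation is favoured.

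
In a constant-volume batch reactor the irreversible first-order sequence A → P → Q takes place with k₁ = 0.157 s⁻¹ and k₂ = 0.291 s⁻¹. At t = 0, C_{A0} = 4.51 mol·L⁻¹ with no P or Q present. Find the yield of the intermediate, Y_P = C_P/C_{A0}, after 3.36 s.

For first-order series with pure A initially, C_P(t) = k₁C_{A0}/(k₂−k₁)·(e^(−k₁t) − e^(−k₂t)).
e^(−k₁t) = e^(−0.157×3.36) = e^(−0.5275) = 0.5901; e^(−k₂t) = e^(−0.9778) = 0.3762.
C_P = 0.157×4.51/(0.291−0.157) × (0.5901−0.3762) = 5.284×0.2139 = 1.130 mol·L⁻¹.
Y_P = C_P/C_{A0} = 1.130/4.51 = 0.251.

0.251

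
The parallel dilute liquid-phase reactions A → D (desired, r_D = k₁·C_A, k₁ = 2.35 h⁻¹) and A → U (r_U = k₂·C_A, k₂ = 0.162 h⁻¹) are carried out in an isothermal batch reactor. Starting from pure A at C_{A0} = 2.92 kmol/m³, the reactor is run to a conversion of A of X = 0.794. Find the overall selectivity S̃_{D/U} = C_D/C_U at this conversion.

14.5

C_A = C_{A0}(1−X) = 0.6015 kmol/m³.
Both paths are first order in A, so the instantaneous fraction to D is constant: dC_D/d(−C_A) = k₁/(k₁+k₂) = 0.9355.
C_D = 0.9355·(C_{A0}−C_A) = 0.9355×2.318 = 2.17 kmol/m³.
C_U = (C_{A0}−C_A)−C_D = 0.1495 kmol/m³; S̃_{D/U} = 2.169/0.1495 = 14.5.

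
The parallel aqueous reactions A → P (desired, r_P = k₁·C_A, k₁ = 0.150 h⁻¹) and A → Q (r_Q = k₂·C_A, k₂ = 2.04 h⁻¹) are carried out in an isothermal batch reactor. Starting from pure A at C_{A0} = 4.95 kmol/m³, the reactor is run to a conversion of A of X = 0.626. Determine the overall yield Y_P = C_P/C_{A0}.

0.0429

C_A = C_{A0}(1−X) = 1.851 kmol/m³.
Both paths are first order in A, so the instantaneous fraction to P is constant: dC_P/d(−C_A) = k₁/(k₁+k₂) = 0.06849.
C_P = 0.06849·(C_{A0}−C_A) = 0.06849×3.099 = 0.212 kmol/m³.
Y_P = C_P/C_{A0} = 0.2122/4.95 = 0.0429.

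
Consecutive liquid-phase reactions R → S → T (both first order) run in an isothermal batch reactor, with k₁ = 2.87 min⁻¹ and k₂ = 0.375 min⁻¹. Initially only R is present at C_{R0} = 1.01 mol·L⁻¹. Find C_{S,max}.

0.744 mol·L⁻¹

For a first-order series the maximum intermediate yield is C_{S,max}/C_{R0} = (k₁/k₂)^[k₂/(k₂−k₁)].
= (2.87/0.375)^(0.375/(0.375−2.87)) = (7.653)^(-0.1503) = 0.7365.
C_{S,max} = 0.7365×1.01 = 0.744 mol·L⁻¹.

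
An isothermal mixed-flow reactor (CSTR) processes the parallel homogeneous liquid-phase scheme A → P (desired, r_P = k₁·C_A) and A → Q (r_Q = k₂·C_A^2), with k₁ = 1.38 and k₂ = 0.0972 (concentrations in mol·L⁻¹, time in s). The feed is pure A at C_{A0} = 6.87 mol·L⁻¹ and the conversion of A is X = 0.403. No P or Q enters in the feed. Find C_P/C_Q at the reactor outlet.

Exit C_A = C_{A0}(1−X) = 6.87×0.597 = 4.101 mol·L⁻¹.
Rates in a CSTR are evaluated at the outlet concentration: r_P = 1.38×4.101 = 5.660, r_Q = 0.0972×4.101^2 = 1.635.
Overall selectivity = C_P/C_Q = r_Pτ/(r_Qτ) = r_P/r_Q = 3.46.

3.46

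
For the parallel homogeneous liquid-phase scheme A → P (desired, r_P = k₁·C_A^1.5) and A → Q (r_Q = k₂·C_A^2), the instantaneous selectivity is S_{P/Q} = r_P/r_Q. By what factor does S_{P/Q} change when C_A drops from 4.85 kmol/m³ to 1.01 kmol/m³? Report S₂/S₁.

S_{P/Q} = (k₁/k₂)·C_A^-0.5, so S₂/S₁ = (C_{A,2}/C_{A,1})^-0.5.
= (1.01/4.85)^(-0.5) = (0.2082)^(-0.5) = 2.19.
Selectivity toward P rises as C_A falls — low-concentration operation is favoured.

2.19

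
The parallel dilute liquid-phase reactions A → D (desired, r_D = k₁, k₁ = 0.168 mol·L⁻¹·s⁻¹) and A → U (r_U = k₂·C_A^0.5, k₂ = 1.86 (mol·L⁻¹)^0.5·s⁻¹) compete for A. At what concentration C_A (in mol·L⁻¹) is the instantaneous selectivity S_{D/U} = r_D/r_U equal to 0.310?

0.0849 mol·L⁻¹

S_{D/U} = (k₁/k₂)·C_A^-0.5 ⇒ C_A = (S·k₂/k₁)^(-2).
= (0.310×1.86/0.168)^(-2) = (3.432)^(-2) = 0.0849 mol·L⁻¹.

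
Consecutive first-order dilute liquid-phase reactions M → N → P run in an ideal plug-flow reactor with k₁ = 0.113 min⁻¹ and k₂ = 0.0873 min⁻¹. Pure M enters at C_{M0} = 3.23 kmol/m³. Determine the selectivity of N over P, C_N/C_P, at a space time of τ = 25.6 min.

The intermediate concentration in a first-order A→B→C sequence is C_N = k₁C_{M0}(e^(−k₁τ) − e^(−k₂τ))/(k₂−k₁).
e^(−k₁τ) = e^(−0.113×25.6) = e^(−2.893) = 0.05542; e^(−k₂τ) = e^(−2.235) = 0.1070.
C_N = 0.113×3.23/(0.0873−0.113) × (0.05542−0.1070) = (-14.20)×(-0.05158) = 0.7326 kmol/m³.
C_M = C_{M0}e^(−k₁τ) = 0.1790 kmol/m³, so C_P = C_{M0}−C_M−C_N = 2.318 kmol/m³; C_N/C_P = 0.316.

0.316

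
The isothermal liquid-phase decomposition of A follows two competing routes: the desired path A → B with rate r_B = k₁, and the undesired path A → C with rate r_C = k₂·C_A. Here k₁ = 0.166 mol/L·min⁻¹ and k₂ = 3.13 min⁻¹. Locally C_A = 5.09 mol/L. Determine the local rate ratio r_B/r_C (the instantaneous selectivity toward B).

0.0104

S_{B/C} = r_B/r_C = (k₁)/(k₂·C_A) = (k₁/k₂)·C_A⁻¹.
= (0.166) / (3.13×5.090) = 0.1660/15.93 = 0.0104.
The undesired path is higher order in A, so low C_A (CSTR or dilute feed) favours B.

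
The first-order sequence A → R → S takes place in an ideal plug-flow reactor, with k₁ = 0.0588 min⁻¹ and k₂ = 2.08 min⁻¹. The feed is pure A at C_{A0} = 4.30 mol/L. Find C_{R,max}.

0.110 mol/L

Evaluating C_R at τ_opt = ln(k₂/k₁)/(k₂−k₁) gives C_{R,max}/C_{A0} = (k₁/k₂)^[k₂/(k₂−k₁)].
= (0.0588/2.08)^(2.08/(2.08−0.0588)) = (0.02827)^(1.029) = 0.02548.
C_{R,max} = 0.02548×4.30 = 0.110 mol/L.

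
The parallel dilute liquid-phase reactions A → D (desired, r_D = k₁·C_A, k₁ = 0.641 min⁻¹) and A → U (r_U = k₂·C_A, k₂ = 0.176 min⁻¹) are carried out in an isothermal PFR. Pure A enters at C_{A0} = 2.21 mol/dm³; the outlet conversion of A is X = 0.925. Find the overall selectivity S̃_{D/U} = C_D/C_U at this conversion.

C_A = C_{A0}(1−X) = 0.1657 mol/dm³.
Both paths are first order in A, so the instantaneous fraction to D is constant: dC_D/d(−C_A) = k₁/(k₁+k₂) = 0.7846.
C_D = 0.7846·(C_{A0}−C_A) = 0.7846×2.044 = 1.60 mol/dm³.
C_U = (C_{A0}−C_A)−C_D = 0.4404 mol/dm³; S̃_{D/U} = 1.604/0.4404 = 3.64.

3.64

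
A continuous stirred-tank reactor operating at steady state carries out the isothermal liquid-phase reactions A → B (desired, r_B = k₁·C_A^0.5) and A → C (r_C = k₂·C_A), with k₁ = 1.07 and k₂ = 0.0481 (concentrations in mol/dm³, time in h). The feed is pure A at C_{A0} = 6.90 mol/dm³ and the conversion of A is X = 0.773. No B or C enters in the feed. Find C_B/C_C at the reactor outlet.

17.8

Exit C_A = C_{A0}(1−X) = 6.90×0.227 = 1.566 mol/dm³.
Rates in a CSTR are evaluated at the outlet concentration: r_B = 1.07×1.566^0.5 = 1.339, r_C = 0.0481×1.566 = 0.07534.
Overall selectivity = C_B/C_C = r_Bτ/(r_Cτ) = r_B/r_C = 17.8.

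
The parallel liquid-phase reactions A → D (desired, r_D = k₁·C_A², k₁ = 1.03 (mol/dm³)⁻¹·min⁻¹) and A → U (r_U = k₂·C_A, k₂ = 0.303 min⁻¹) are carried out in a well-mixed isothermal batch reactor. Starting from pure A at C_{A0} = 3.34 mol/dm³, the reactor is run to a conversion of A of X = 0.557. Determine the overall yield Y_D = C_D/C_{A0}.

0.494

C_A = C_{A0}(1−X) = 1.480 mol/dm³.
Along a PFR/batch, dC_U/dC_A = −r_U/(r_D+r_U) = −k₂/(k₂+k₁·C_A).
Integrating from C_{A0} to C_A: C_U = (0.303/1.03)·ln[(0.303+1.03·3.34)/(0.303+1.03·1.48)] = 0.2942·ln(3.743/1.827) = 0.2110 mol/dm³.
Then C_D = (C_{A0}−C_A) − C_U = 1.860 − 0.2110 = 1.649 mol/dm³.
Y_D = C_D/C_{A0} = 1.649/3.34 = 0.494.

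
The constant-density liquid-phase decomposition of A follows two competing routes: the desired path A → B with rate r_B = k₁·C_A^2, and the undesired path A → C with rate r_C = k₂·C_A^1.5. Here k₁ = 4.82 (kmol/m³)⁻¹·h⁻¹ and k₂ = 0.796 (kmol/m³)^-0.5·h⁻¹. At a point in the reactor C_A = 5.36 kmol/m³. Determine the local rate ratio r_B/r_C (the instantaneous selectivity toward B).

14.0

S_{B/C} = r_B/r_C = (k₁·C_A^2)/(k₂·C_A^1.5) = (k₁/k₂)·C_A^0.5.
= (4.82×5.360^2) / (0.796×5.360^1.5) = 138.5/9.878 = 14.0.
Since the desired path is higher order in A, keeping C_A high (PFR or concentrated feed) favours B.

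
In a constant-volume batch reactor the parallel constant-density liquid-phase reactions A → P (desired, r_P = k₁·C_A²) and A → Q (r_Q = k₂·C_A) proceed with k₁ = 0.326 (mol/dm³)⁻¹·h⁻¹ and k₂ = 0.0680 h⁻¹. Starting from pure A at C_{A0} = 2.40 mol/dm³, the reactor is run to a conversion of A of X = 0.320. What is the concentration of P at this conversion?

C_A = C_{A0}(1−X) = 1.632 mol/dm³.
Along a PFR/batch, dC_Q/dC_A = −r_Q/(r_P+r_Q) = −k₂/(k₂+k₁·C_A).
Integrating from C_{A0} to C_A: C_Q = (0.0680/0.326)·ln[(0.0680+0.326·2.40)/(0.0680+0.326·1.63)] = 0.2086·ln(0.8504/0.6000) = 0.07274 mol/dm³.
Then C_P = (C_{A0}−C_A) − C_Q = 0.7680 − 0.07274 = 0.6953 mol/dm³.

0.695 mol/dm³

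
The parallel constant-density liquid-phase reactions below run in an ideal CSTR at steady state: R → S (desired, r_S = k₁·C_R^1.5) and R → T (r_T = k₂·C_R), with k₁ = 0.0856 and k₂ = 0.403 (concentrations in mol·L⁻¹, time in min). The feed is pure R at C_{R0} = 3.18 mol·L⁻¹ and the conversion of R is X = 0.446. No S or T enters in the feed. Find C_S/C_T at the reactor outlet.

Exit C_R = C_{R0}(1−X) = 3.18×0.554 = 1.762 mol·L⁻¹.
Rates in a CSTR are evaluated at the outlet concentration: r_S = 0.0856×1.762^1.5 = 0.2002, r_T = 0.403×1.762 = 0.7100.
Overall selectivity = C_S/C_T = r_Sτ/(r_Tτ) = r_S/r_T = 0.282.

0.282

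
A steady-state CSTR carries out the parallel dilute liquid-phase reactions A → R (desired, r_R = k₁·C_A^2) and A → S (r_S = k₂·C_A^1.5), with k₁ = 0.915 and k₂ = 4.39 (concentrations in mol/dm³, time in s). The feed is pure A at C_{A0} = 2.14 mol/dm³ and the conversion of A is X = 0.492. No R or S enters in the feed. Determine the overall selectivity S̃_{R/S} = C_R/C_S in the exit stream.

Exit C_A = C_{A0}(1−X) = 2.14×0.508 = 1.087 mol/dm³.
Rates in a CSTR are evaluated at the outlet concentration: r_R = 0.915×1.087^2 = 1.081, r_S = 4.39×1.087^1.5 = 4.976.
Overall selectivity = C_R/C_S = r_Rτ/(r_Sτ) = r_R/r_S = 0.217.

0.217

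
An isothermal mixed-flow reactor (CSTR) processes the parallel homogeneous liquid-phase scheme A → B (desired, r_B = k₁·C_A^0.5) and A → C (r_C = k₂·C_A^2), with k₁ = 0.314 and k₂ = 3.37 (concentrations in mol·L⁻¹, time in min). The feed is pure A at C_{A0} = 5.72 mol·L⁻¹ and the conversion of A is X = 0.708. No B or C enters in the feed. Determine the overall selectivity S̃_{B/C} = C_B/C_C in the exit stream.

0.0432

Exit C_A = C_{A0}(1−X) = 5.72×0.292 = 1.670 mol·L⁻¹.
In a CSTR the entire volume is at exit conditions, so r_B = 0.314×1.670^0.5 = 0.4058 and r_C = 3.37×1.670^2 = 9.401.
Overall selectivity = C_B/C_C = r_Bτ/(r_Cτ) = r_B/r_C = 0.0432.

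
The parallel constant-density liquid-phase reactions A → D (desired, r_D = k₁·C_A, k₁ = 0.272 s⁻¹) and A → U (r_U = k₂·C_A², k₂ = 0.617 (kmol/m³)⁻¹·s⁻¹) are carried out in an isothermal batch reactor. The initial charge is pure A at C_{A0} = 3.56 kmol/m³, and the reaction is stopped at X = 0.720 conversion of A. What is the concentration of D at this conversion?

C_A = C_{A0}(1−X) = 0.9968 kmol/m³.
Along a PFR/batch, dC_D/dC_A = −r_D/(r_D+r_U) = −k₁/(k₁+k₂·C_A).
Integrating from C_{A0} to C_A: C_D = (0.272/0.617)·ln[(0.272+0.617·3.56)/(0.272+0.617·0.997)] = 0.4408·ln(2.469/0.8870) = 0.4512 kmol/m³.

0.451 kmol/m³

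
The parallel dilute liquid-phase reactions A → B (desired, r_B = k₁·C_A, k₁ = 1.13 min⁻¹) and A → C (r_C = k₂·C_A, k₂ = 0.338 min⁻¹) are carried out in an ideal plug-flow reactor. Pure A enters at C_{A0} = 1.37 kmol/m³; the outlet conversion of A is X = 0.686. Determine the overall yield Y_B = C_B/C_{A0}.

0.528

C_A = C_{A0}(1−X) = 0.4302 kmol/m³.
Both paths are first order in A, so the instantaneous fraction to B is constant: dC_B/d(−C_A) = k₁/(k₁+k₂) = 0.7698.
C_B = 0.7698·(C_{A0}−C_A) = 0.7698×0.9398 = 0.723 kmol/m³.
Y_B = C_B/C_{A0} = 0.7234/1.37 = 0.528.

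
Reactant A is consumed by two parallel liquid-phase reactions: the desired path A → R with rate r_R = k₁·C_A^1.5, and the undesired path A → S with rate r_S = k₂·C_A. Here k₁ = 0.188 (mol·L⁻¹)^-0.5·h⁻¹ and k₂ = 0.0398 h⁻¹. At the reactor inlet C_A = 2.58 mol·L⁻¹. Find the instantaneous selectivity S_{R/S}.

7.59

S_{R/S} = r_R/r_S = (k₁·C_A^1.5)/(k₂·C_A) = (k₁/k₂)·C_A^0.5.
= (0.188×2.580^1.5) / (0.0398×2.580) = 0.7791/0.1027 = 7.59.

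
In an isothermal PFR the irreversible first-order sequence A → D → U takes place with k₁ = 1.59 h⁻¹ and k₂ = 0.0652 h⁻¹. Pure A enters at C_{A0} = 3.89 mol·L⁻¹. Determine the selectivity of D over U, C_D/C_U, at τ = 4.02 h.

For first-order series with pure A initially, C_D(τ) = k₁C_{A0}/(k₂−k₁)·(e^(−k₁τ) − e^(−k₂τ)).
e^(−k₁τ) = e^(−1.59×4.02) = e^(−6.392) = 0.001675; e^(−k₂τ) = e^(−0.2621) = 0.7694.
C_D = 1.59×3.89/(0.0652−1.59) × (0.001675−0.7694) = (-4.056)×(-0.7678) = 3.114 mol·L⁻¹.
C_A = C_{A0}e^(−k₁τ) = 0.006517 mol·L⁻¹, so C_U = C_{A0}−C_A−C_D = 0.7692 mol·L⁻¹; C_D/C_U = 4.05.

4.05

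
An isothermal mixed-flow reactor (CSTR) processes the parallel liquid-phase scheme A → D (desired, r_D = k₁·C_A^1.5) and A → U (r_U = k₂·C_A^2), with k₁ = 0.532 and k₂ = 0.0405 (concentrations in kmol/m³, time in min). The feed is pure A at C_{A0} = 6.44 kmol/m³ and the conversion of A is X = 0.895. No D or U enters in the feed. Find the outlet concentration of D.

5.42 kmol/m³

Exit C_A = C_{A0}(1−X) = 6.44×0.105 = 0.6762 kmol/m³.
In a CSTR the entire volume is at exit conditions, so r_D = 0.532×0.6762^1.5 = 0.2958 and r_U = 0.0405×0.6762^2 = 0.01852.
Fraction of consumed A going to D: r_D/(r_D+r_U) = 0.9411.
C_D = 0.9411·C_{A0}·X = 0.9411×6.44×0.895 = 5.42 kmol/m³.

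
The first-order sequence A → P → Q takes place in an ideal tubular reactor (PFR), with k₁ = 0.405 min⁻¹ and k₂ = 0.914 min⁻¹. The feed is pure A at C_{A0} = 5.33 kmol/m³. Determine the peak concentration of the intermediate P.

For a first-order series the maximum intermediate yield is C_{P,max}/C_{A0} = (k₁/k₂)^[k₂/(k₂−k₁)].
= (0.405/0.914)^(0.914/(0.914−0.405)) = (0.4431)^(1.796) = 0.2319.
C_{P,max} = 0.2319×5.33 = 1.24 kmol/m³.

1.24 kmol/m³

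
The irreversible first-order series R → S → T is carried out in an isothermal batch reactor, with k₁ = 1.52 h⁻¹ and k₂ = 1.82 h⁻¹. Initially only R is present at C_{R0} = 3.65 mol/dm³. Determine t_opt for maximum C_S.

For first-order series the maximum of C_S occurs at t_opt = ln(k₂/k₁)/(k₂−k₁).
= ln(1.82/1.52)/(1.82−1.52) = ln(1.197)/0.3000 = 0.1801/0.3000 = 0.600 h.

0.600 h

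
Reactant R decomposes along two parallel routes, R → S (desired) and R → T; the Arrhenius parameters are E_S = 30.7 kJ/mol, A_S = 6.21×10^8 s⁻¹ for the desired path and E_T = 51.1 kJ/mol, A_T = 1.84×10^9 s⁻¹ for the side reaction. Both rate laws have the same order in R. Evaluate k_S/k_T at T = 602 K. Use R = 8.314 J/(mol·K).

19.9

k_S/k_T = (A_S/A_T)·exp[−(E_S−E_T)/(RT)] = (A_S/A_T)·exp[(E_T−E_S)/(RT)].
(E_T−E_S)/(RT) = (51.1−30.7)×10³/(8.314×602) = 20400/5005 = 4.076.
k_S/k_T = (6.21×10^8/1.84×10^9)·exp(4.076) = 0.3375 × 58.90 = 19.9.
Since E_S < E_T, lowering the temperature improves selectivity toward S.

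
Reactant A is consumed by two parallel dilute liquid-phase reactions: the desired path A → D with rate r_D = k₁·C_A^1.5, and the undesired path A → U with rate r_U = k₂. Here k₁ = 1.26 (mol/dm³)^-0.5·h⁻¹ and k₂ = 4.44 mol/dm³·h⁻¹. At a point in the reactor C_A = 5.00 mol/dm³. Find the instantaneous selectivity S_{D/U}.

3.17

S_{D/U} = r_D/r_U = (k₁·C_A^1.5)/(k₂) = (k₁/k₂)·C_A^1.5.
= (1.26×5.000^1.5) / (4.44) = 14.09/4.440 = 3.17.
Since the desired path is higher order in A, keeping C_A high (PFR or concentrated feed) favours D.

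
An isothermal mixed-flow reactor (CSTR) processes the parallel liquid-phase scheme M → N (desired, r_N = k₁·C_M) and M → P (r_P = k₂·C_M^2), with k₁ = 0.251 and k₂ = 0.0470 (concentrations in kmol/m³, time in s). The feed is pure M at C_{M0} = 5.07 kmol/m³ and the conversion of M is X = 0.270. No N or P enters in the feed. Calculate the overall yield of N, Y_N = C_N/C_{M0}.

Exit C_M = C_{M0}(1−X) = 5.07×0.730 = 3.701 kmol/m³.
A CSTR operates uniformly at the exit composition, giving r_N = 0.9290 and r_P = 0.6438 (each k·C_M^n at C_M = 3.701).
Fraction of consumed M going to N: r_N/(r_N+r_P) = 0.5907.
C_N = 0.5907·C_{M0}·X = 0.5907×5.07×0.270 = 0.809 kmol/m³; Y_N = C_N/C_{M0} = 0.159.

0.159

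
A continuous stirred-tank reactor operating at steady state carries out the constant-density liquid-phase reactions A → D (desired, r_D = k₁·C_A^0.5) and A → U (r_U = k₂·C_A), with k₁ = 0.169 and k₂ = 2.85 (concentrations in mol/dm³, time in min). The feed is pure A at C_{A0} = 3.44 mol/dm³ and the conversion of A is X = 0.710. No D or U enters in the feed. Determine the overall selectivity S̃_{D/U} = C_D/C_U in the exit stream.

Exit C_A = C_{A0}(1−X) = 3.44×0.290 = 0.9976 mol/dm³.
In a CSTR the entire volume is at exit conditions, so r_D = 0.169×0.9976^0.5 = 0.1688 and r_U = 2.85×0.9976 = 2.843.
Overall selectivity = C_D/C_U = r_Dτ/(r_Uτ) = r_D/r_U = 0.0594.

0.0594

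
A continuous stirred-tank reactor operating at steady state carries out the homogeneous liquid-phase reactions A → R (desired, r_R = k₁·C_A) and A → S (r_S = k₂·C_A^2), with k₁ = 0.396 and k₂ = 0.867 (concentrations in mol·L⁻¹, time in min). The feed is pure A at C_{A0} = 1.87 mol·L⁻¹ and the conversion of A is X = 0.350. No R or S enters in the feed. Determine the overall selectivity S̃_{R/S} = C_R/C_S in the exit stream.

Exit C_A = C_{A0}(1−X) = 1.87×0.650 = 1.216 mol·L⁻¹.
Rates in a CSTR are evaluated at the outlet concentration: r_R = 0.396×1.216 = 0.4813, r_S = 0.867×1.216^2 = 1.281.
Overall selectivity = C_R/C_S = r_Rτ/(r_Sτ) = r_R/r_S = 0.376.

0.376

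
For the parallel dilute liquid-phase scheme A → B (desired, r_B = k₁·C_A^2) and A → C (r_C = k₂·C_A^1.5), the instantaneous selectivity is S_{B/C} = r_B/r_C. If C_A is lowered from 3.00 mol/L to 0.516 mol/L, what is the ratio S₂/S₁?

S_{B/C} = (k₁/k₂)·C_A^0.5, so S₂/S₁ = (C_{A,2}/C_{A,1})^0.5.
= (0.516/3.00)^0.5 = (0.1720)^0.5 = 0.415.
Selectivity toward B falls as C_A falls — high-concentration operation is favoured.

0.415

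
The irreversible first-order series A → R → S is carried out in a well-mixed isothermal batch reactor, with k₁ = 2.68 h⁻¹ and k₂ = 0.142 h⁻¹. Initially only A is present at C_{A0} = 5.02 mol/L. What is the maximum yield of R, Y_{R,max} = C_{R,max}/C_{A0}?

0.848

Evaluating C_R at t_opt = ln(k₂/k₁)/(k₂−k₁) gives C_{R,max}/C_{A0} = (k₁/k₂)^[k₂/(k₂−k₁)].
= (2.68/0.142)^(0.142/(0.142−2.68)) = (18.87)^(-0.05595) = 0.8484.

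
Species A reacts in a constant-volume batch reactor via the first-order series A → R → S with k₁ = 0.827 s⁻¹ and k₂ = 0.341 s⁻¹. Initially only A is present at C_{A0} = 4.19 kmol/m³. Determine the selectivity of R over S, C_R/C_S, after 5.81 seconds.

For first-order series with pure A initially, C_R(t) = k₁C_{A0}/(k₂−k₁)·(e^(−k₁t) − e^(−k₂t)).
e^(−k₁t) = e^(−0.827×5.81) = e^(−4.805) = 0.008190; e^(−k₂t) = e^(−1.981) = 0.1379.
C_R = 0.827×4.19/(0.341−0.827) × (0.008190−0.1379) = (-7.130)×(-0.1297) = 0.9248 kmol/m³.
C_A = C_{A0}e^(−k₁t) = 0.03432 kmol/m³, so C_S = C_{A0}−C_A−C_R = 3.231 kmol/m³; C_R/C_S = 0.286.

0.286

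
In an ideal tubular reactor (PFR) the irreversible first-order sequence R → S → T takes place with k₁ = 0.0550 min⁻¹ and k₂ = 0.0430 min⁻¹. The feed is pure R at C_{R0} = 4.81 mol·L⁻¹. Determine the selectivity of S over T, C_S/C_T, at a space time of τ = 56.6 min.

Solving the coupled first-order balances gives C_S(τ) = [k₁/(k₂−k₁)]·C_{R0}·(e^(−k₁τ) − e^(−k₂τ)).
e^(−k₁τ) = e^(−0.0550×56.6) = e^(−3.113) = 0.04447; e^(−k₂τ) = e^(−2.434) = 0.08770.
C_S = 0.0550×4.81/(0.0430−0.0550) × (0.04447−0.08770) = (-22.05)×(-0.04324) = 0.9532 mol·L⁻¹.
C_R = C_{R0}e^(−k₁τ) = 0.2139 mol·L⁻¹, so C_T = C_{R0}−C_R−C_S = 3.643 mol·L⁻¹; C_S/C_T = 0.262.

0.262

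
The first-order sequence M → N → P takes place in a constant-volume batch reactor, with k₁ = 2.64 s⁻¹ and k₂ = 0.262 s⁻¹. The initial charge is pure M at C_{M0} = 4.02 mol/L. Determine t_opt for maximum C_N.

0.971 s

Setting dC_N/dt = 0 gives t_opt = ln(k₂/k₁)/(k₂−k₁).
= ln(0.262/2.64)/(0.262−2.64) = ln(0.09924)/-2.378 = -2.310/-2.378 = 0.971 s.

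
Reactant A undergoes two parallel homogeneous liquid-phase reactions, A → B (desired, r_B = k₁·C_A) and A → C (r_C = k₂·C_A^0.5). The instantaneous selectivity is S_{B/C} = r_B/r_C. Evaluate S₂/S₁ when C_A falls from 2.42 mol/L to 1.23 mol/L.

S_{B/C} = (k₁/k₂)·C_A^0.5, so S₂/S₁ = (C_{A,2}/C_{A,1})^0.5.
= (1.23/2.42)^0.5 = (0.5083)^0.5 = 0.713.
Selectivity toward B falls as C_A falls — high-concentration operation is favoured.

0.713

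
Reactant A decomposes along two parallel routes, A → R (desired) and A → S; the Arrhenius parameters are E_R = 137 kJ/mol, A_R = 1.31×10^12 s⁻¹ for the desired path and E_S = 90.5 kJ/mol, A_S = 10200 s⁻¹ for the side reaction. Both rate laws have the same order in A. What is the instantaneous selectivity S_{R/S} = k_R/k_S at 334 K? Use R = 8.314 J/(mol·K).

6.86

With equal orders, S_{R/S} = k_R/k_S = (A_R/A_S)·exp[(E_S−E_R)/(RT)].
(E_S−E_R)/(RT) = (90.5−137)×10³/(8.314×334) = -46500/2777 = -16.75.
k_R/k_S = (1.31×10^12/10200)·exp(-16.75) = 1.284×10^8 × 5.340×10^-8 = 6.86.
Since E_R > E_S, raising the temperature improves selectivity toward R.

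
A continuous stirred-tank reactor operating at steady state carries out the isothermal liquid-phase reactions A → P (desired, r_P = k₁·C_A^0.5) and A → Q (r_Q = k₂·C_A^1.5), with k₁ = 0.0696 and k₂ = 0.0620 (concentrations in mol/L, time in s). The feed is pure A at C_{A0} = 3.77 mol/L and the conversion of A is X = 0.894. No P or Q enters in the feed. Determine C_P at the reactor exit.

2.49 mol/L

Exit C_A = C_{A0}(1−X) = 3.77×0.106 = 0.3996 mol/L.
Rates in a CSTR are evaluated at the outlet concentration: r_P = 0.0696×0.3996^0.5 = 0.04400, r_Q = 0.0620×0.3996^1.5 = 0.01566.
Fraction of consumed A going to P: r_P/(r_P+r_Q) = 0.7375.
C_P = 0.7375·C_{A0}·X = 0.7375×3.77×0.894 = 2.49 mol/L.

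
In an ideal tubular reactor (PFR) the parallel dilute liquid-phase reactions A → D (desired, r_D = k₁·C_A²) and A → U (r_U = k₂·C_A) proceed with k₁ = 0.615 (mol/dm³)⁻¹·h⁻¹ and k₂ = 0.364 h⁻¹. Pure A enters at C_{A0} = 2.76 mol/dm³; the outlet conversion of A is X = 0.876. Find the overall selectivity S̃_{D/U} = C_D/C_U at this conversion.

2.20

C_A = C_{A0}(1−X) = 0.3422 mol/dm³.
Along a PFR/batch, dC_U/dC_A = −r_U/(r_D+r_U) = −k₂/(k₂+k₁·C_A).
Integrating from C_{A0} to C_A: C_U = (0.364/0.615)·ln[(0.364+0.615·2.76)/(0.364+0.615·0.342)] = 0.5919·ln(2.061/0.5745) = 0.7562 mol/dm³.
Then C_D = (C_{A0}−C_A) − C_U = 2.418 − 0.7562 = 1.662 mol/dm³.
S̃_{D/U} = C_D/C_U = 1.662/0.7562 = 2.20.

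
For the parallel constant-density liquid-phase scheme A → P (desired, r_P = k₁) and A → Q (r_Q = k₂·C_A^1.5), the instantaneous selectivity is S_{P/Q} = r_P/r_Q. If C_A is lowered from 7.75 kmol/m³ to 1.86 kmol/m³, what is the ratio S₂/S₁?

S_{P/Q} = (k₁/k₂)·C_A^-1.5, so S₂/S₁ = (C_{A,2}/C_{A,1})^-1.5.
= (1.86/7.75)^(-1.5) = (0.2400)^(-1.5) = 8.51.
Selectivity toward P rises as C_A falls — low-concentration operation is favoured.

8.51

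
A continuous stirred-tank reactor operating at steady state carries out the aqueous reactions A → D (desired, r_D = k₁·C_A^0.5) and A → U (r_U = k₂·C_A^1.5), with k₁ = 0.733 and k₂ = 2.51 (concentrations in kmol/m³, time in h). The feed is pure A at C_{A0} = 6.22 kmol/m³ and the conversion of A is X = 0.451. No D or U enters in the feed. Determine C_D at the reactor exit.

0.221 kmol/m³

Exit C_A = C_{A0}(1−X) = 6.22×0.549 = 3.415 kmol/m³.
Rates in a CSTR are evaluated at the outlet concentration: r_D = 0.733×3.415^0.5 = 1.355, r_U = 2.51×3.415^1.5 = 15.84.
Fraction of consumed A going to D: r_D/(r_D+r_U) = 0.07878.
C_D = 0.07878·C_{A0}·X = 0.07878×6.22×0.451 = 0.221 kmol/m³.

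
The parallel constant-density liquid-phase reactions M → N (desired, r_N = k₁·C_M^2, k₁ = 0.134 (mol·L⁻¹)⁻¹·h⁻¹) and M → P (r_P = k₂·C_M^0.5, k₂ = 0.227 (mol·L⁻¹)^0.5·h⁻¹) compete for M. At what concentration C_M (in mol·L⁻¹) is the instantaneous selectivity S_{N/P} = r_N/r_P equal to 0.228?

0.530 mol·L⁻¹

S_{N/P} = (k₁/k₂)·C_M^1.5 ⇒ C_M = (S·k₂/k₁)^(1/1.5).
= (0.228×0.227/0.134)^(0.6667) = (0.3862)^(0.6667) = 0.530 mol·L⁻¹.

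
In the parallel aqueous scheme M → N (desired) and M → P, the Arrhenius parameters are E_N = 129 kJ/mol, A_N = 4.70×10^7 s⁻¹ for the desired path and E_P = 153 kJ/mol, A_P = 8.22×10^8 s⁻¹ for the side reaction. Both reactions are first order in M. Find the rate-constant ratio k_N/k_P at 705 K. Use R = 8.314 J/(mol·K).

3.43

k_N/k_P = (A_N/A_P)·exp[−(E_N−E_P)/(RT)] = (A_N/A_P)·exp[(E_P−E_N)/(RT)].
(E_P−E_N)/(RT) = (153−129)×10³/(8.314×705) = 24000/5861 = 4.095.
k_N/k_P = (4.70×10^7/8.22×10^8)·exp(4.095) = 0.05718 × 60.02 = 3.43.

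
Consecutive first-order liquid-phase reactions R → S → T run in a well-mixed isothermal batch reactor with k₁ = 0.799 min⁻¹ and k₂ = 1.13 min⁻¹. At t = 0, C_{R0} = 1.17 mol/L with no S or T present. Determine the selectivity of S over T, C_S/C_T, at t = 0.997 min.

Solving the coupled first-order balances gives C_S(t) = [k₁/(k₂−k₁)]·C_{R0}·(e^(−k₁t) − e^(−k₂t)).
e^(−k₁t) = e^(−0.799×0.997) = e^(−0.7966) = 0.4509; e^(−k₂t) = e^(−1.127) = 0.3241.
C_S = 0.799×1.17/(1.13−0.799) × (0.4509−0.3241) = 2.824×0.1267 = 0.3579 mol/L.
C_R = C_{R0}e^(−k₁t) = 0.5275 mol/L, so C_T = C_{R0}−C_R−C_S = 0.2846 mol/L; C_S/C_T = 1.26.

1.26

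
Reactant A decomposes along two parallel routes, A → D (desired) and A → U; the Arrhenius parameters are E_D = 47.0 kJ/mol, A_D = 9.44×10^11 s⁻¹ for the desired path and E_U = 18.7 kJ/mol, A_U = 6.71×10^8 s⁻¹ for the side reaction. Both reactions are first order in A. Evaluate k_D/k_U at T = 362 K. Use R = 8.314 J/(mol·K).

0.116

k_D/k_U = (A_D/A_U)·exp[−(E_D−E_U)/(RT)] = (A_D/A_U)·exp[(E_U−E_D)/(RT)].
(E_U−E_D)/(RT) = (18.7−47.0)×10³/(8.314×362) = -28300/3010 = -9.403.
k_D/k_U = (9.44×10^11/6.71×10^8)·exp(-9.403) = 1407 × 8.247×10^-5 = 0.116.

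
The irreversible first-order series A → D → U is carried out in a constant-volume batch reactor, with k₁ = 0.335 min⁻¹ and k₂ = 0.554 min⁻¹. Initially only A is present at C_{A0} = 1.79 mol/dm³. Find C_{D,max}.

0.501 mol/dm³

Evaluating C_D at t_opt = ln(k₂/k₁)/(k₂−k₁) gives C_{D,max}/C_{A0} = (k₁/k₂)^[k₂/(k₂−k₁)].
= (0.335/0.554)^(0.554/(0.554−0.335)) = (0.6047)^(2.530) = 0.2801.
C_{D,max} = 0.2801×1.79 = 0.501 mol/dm³.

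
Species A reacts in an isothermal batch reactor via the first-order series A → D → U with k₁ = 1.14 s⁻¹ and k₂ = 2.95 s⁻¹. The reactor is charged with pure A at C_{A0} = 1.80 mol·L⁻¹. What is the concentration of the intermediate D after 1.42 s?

0.207 mol·L⁻¹

For first-order series with pure A initially, C_D(t) = k₁C_{A0}/(k₂−k₁)·(e^(−k₁t) − e^(−k₂t)).
e^(−k₁t) = e^(−1.14×1.42) = e^(−1.619) = 0.1981; e^(−k₂t) = e^(−4.189) = 0.01516.
C_D = 1.14×1.80/(2.95−1.14) × (0.1981−0.01516) = 1.134×0.1830 = 0.2074 mol·L⁻¹.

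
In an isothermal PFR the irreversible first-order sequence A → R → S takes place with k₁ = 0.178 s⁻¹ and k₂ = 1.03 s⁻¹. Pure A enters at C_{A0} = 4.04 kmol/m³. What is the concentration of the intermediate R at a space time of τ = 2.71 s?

0.469 kmol/m³

The intermediate concentration in a first-order A→B→C sequence is C_R = k₁C_{A0}(e^(−k₁τ) − e^(−k₂τ))/(k₂−k₁).
e^(−k₁τ) = e^(−0.178×2.71) = e^(−0.4824) = 0.6173; e^(−k₂τ) = e^(−2.791) = 0.06134.
C_R = 0.178×4.04/(1.03−0.178) × (0.6173−0.06134) = 0.8440×0.5560 = 0.4693 kmol/m³.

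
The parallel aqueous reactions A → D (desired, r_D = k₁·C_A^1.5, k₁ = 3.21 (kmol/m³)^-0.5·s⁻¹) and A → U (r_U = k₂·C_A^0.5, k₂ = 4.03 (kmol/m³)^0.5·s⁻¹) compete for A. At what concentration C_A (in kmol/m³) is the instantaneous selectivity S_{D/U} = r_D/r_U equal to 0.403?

0.506 kmol/m³

S_{D/U} = (k₁/k₂)·C_A ⇒ C_A = S·k₂/k₁.
= 0.403×4.03/3.21 = 0.506 kmol/m³.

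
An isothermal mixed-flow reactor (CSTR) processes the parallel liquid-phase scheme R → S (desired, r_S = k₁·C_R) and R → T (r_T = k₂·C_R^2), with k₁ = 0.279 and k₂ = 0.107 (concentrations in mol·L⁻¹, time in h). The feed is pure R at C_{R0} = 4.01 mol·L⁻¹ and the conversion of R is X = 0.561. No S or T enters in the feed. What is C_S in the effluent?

Exit C_R = C_{R0}(1−X) = 4.01×0.439 = 1.760 mol·L⁻¹.
Rates in a CSTR are evaluated at the outlet concentration: r_S = 0.279×1.760 = 0.4911, r_T = 0.107×1.760^2 = 0.3316.
Fraction of consumed R going to S: r_S/(r_S+r_T) = 0.5970.
C_S = 0.5970·C_{R0}·X = 0.5970×4.01×0.561 = 1.34 mol·L⁻¹.

1.34 mol·L⁻¹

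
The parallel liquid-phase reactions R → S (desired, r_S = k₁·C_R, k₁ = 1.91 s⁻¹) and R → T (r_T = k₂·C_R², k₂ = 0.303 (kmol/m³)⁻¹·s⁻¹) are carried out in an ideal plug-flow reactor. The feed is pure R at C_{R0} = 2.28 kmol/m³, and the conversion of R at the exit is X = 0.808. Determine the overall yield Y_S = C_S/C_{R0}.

C_R = C_{R0}(1−X) = 0.4378 kmol/m³.
Along a PFR/batch, dC_S/dC_R = −r_S/(r_S+r_T) = −k₁/(k₁+k₂·C_R).
Integrating from C_{R0} to C_R: C_S = (1.91/0.303)·ln[(1.91+0.303·2.28)/(1.91+0.303·0.438)] = 6.304·ln(2.601/2.043) = 1.523 kmol/m³.
Y_S = C_S/C_{R0} = 1.523/2.28 = 0.668.

0.668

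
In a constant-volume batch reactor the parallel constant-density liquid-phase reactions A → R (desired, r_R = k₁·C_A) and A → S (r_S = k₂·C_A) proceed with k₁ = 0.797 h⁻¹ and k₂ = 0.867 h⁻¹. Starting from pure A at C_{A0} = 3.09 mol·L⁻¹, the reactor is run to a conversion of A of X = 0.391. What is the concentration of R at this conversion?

C_A = C_{A0}(1−X) = 1.882 mol·L⁻¹.
Both paths are first order in A, so the instantaneous fraction to R is constant: dC_R/d(−C_A) = k₁/(k₁+k₂) = 0.4790.
C_R = 0.4790·(C_{A0}−C_A) = 0.4790×1.208 = 0.579 mol·L⁻¹.

0.579 mol·L⁻¹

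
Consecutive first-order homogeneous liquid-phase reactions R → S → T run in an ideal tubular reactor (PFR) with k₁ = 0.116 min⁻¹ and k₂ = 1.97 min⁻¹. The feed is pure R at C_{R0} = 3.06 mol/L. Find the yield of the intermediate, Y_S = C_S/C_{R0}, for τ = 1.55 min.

For first-order series with pure R initially, C_S(τ) = k₁C_{R0}/(k₂−k₁)·(e^(−k₁τ) − e^(−k₂τ)).
e^(−k₁τ) = e^(−0.116×1.55) = e^(−0.1798) = 0.8354; e^(−k₂τ) = e^(−3.054) = 0.04719.
C_S = 0.116×3.06/(1.97−0.116) × (0.8354−0.04719) = 0.1915×0.7882 = 0.1509 mol/L.
Y_S = C_S/C_{R0} = 0.1509/3.06 = 0.0493.

0.0493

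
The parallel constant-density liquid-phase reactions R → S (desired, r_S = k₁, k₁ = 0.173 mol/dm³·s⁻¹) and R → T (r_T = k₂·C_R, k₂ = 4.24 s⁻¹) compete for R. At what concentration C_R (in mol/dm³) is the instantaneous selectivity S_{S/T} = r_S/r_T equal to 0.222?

0.184 mol/dm³

S_{S/T} = (k₁/k₂)·C_R⁻¹ ⇒ C_R = (S·k₂/k₁)^(-1).
= (0.222×4.24/0.173)^(-1) = (5.441)^(-1) = 0.184 mol/dm³.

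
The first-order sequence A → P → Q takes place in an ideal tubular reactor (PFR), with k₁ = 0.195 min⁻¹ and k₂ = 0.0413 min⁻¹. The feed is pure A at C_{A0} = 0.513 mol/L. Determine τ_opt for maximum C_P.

10.1 min

For first-order series the maximum of C_P occurs at τ_opt = ln(k₂/k₁)/(k₂−k₁).
= ln(0.0413/0.195)/(0.0413−0.195) = ln(0.2118)/-0.1537 = -1.552/-0.1537 = 10.1 min.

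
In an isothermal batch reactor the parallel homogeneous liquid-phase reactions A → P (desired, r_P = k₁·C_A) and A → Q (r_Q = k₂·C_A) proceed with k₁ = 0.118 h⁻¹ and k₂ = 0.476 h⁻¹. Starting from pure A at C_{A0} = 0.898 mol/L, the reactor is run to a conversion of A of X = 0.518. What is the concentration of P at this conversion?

0.0924 mol/L

C_A = C_{A0}(1−X) = 0.4328 mol/L.
Both paths are first order in A, so the instantaneous fraction to P is constant: dC_P/d(−C_A) = k₁/(k₁+k₂) = 0.1987.
C_P = 0.1987·(C_{A0}−C_A) = 0.1987×0.4652 = 0.0924 mol/L.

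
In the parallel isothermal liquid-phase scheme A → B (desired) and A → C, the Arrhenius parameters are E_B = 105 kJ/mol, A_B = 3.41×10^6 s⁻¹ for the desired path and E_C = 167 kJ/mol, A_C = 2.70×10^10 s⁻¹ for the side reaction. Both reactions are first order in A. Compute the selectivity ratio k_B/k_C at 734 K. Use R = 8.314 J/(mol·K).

Since both paths have the same order in A, the concentration cancels and S_{B/C} = k_B/k_C = (A_B/A_C)·exp[(E_C−E_B)/(RT)].
(E_C−E_B)/(RT) = (167−105)×10³/(8.314×734) = 62000/6102 = 10.16.
k_B/k_C = (3.41×10^6/2.70×10^10)·exp(10.16) = 1.263×10^-4 × 25843 = 3.26.

3.26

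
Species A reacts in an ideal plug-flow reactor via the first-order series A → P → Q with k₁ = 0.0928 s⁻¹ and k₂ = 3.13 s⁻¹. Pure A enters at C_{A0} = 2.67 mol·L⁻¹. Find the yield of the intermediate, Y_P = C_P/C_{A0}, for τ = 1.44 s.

0.0264

The intermediate concentration in a first-order A→B→C sequence is C_P = k₁C_{A0}(e^(−k₁τ) − e^(−k₂τ))/(k₂−k₁).
e^(−k₁τ) = e^(−0.0928×1.44) = e^(−0.1336) = 0.8749; e^(−k₂τ) = e^(−4.507) = 0.01103.
C_P = 0.0928×2.67/(3.13−0.0928) × (0.8749−0.01103) = 0.08158×0.8639 = 0.07048 mol·L⁻¹.
Y_P = C_P/C_{A0} = 0.07048/2.67 = 0.0264.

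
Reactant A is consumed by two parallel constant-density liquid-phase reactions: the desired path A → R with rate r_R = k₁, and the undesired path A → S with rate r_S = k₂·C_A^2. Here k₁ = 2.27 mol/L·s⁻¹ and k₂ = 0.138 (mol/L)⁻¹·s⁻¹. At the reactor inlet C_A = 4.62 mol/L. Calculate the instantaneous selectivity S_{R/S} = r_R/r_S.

0.771

S_{R/S} = r_R/r_S = (k₁)/(k₂·C_A^2) = (k₁/k₂)·C_A^-2.
= (2.27) / (0.138×4.620^2) = 2.270/2.946 = 0.771.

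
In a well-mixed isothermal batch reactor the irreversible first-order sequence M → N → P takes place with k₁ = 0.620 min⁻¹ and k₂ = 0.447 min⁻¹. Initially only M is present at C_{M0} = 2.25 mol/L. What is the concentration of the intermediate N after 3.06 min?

Solving the coupled first-order balances gives C_N(t) = [k₁/(k₂−k₁)]·C_{M0}·(e^(−k₁t) − e^(−k₂t)).
e^(−k₁t) = e^(−0.620×3.06) = e^(−1.897) = 0.1500; e^(−k₂t) = e^(−1.368) = 0.2547.
C_N = 0.620×2.25/(0.447−0.620) × (0.1500−0.2547) = (-8.064)×(-0.1047) = 0.8440 mol/L.

0.844 mol/L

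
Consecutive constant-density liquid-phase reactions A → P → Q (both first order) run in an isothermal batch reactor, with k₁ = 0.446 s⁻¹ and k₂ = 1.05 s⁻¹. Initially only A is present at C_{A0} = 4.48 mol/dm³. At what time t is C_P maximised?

Setting dC_P/dt = 0 gives t_opt = ln(k₂/k₁)/(k₂−k₁).
= ln(1.05/0.446)/(1.05−0.446) = ln(2.354)/0.6040 = 0.8562/0.6040 = 1.42 s.

1.42 s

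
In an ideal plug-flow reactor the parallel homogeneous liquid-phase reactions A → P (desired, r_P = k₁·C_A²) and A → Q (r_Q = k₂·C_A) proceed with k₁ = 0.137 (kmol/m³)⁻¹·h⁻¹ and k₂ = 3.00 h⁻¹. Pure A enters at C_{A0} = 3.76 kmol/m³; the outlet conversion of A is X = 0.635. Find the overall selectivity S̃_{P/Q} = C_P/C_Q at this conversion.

C_A = C_{A0}(1−X) = 1.372 kmol/m³.
Along a PFR/batch, dC_Q/dC_A = −r_Q/(r_P+r_Q) = −k₂/(k₂+k₁·C_A).
Integrating from C_{A0} to C_A: C_Q = (3.00/0.137)·ln[(3.00+0.137·3.76)/(3.00+0.137·1.37)] = 21.90·ln(3.515/3.188) = 2.139 kmol/m³.
Then C_P = (C_{A0}−C_A) − C_Q = 2.388 − 2.139 = 0.2488 kmol/m³.
S̃_{P/Q} = C_P/C_Q = 0.2488/2.139 = 0.116.

0.116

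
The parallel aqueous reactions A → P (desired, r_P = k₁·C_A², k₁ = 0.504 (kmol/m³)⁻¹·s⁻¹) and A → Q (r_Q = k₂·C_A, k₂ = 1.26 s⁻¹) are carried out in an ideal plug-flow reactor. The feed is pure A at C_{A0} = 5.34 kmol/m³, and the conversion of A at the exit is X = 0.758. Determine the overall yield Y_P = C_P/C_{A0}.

0.418

C_A = C_{A0}(1−X) = 1.292 kmol/m³.
Along a PFR/batch, dC_Q/dC_A = −r_Q/(r_P+r_Q) = −k₂/(k₂+k₁·C_A).
Integrating from C_{A0} to C_A: C_Q = (1.26/0.504)·ln[(1.26+0.504·5.34)/(1.26+0.504·1.29)] = 2.500·ln(3.951/1.911) = 1.816 kmol/m³.
Then C_P = (C_{A0}−C_A) − C_Q = 4.048 − 1.816 = 2.232 kmol/m³.
Y_P = C_P/C_{A0} = 2.232/5.34 = 0.418.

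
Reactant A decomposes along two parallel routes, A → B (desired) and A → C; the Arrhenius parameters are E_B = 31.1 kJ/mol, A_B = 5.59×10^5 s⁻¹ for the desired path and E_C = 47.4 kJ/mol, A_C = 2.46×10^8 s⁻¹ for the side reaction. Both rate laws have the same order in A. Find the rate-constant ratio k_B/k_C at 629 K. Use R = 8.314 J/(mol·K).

0.0513

With equal orders, S_{B/C} = k_B/k_C = (A_B/A_C)·exp[(E_C−E_B)/(RT)].
(E_C−E_B)/(RT) = (47.4−31.1)×10³/(8.314×629) = 16300/5230 = 3.117.
k_B/k_C = (5.59×10^5/2.46×10^8)·exp(3.117) = 0.002272 × 22.58 = 0.0513.
Since E_B < E_C, lowering the temperature improves selectivity toward B.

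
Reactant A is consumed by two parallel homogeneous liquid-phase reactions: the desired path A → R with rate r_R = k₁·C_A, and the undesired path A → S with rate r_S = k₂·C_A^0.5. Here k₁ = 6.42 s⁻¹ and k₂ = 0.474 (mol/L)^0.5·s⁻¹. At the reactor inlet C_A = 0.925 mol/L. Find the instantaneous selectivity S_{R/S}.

S_{R/S} = r_R/r_S = (k₁·C_A)/(k₂·C_A^0.5) = (k₁/k₂)·C_A^0.5.
= (6.42×0.9250) / (0.474×0.9250^0.5) = 5.939/0.4559 = 13.0.
Since the desired path is higher order in A, keeping C_A high (PFR or concentrated feed) favours R.

13.0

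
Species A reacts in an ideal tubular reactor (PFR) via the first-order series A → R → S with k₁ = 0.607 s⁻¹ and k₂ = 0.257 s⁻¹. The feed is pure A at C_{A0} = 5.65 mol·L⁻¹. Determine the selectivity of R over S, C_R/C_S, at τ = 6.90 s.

The intermediate concentration in a first-order A→B→C sequence is C_R = k₁C_{A0}(e^(−k₁τ) − e^(−k₂τ))/(k₂−k₁).
e^(−k₁τ) = e^(−0.607×6.90) = e^(−4.188) = 0.01517; e^(−k₂τ) = e^(−1.773) = 0.1698.
C_R = 0.607×5.65/(0.257−0.607) × (0.01517−0.1698) = (-9.799)×(-0.1546) = 1.515 mol·L⁻¹.
C_A = C_{A0}e^(−k₁τ) = 0.08572 mol·L⁻¹, so C_S = C_{A0}−C_A−C_R = 4.049 mol·L⁻¹; C_R/C_S = 0.374.

0.374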